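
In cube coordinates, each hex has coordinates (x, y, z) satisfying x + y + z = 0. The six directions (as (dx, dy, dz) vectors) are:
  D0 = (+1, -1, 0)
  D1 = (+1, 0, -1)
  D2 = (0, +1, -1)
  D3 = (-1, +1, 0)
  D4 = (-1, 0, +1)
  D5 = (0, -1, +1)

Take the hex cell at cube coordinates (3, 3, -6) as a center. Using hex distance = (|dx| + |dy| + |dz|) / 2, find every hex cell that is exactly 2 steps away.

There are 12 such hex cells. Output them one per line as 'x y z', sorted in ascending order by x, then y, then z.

Answer: 1 3 -4
1 4 -5
1 5 -6
2 2 -4
2 5 -7
3 1 -4
3 5 -8
4 1 -5
4 4 -8
5 1 -6
5 2 -7
5 3 -8

Derivation:
Walk ring at distance 2 from (3, 3, -6):
Start at center + D4*2 = (1, 3, -4)
  hex 0: (1, 3, -4)
  hex 1: (2, 2, -4)
  hex 2: (3, 1, -4)
  hex 3: (4, 1, -5)
  hex 4: (5, 1, -6)
  hex 5: (5, 2, -7)
  hex 6: (5, 3, -8)
  hex 7: (4, 4, -8)
  hex 8: (3, 5, -8)
  hex 9: (2, 5, -7)
  hex 10: (1, 5, -6)
  hex 11: (1, 4, -5)
Sorted: 12 hexes.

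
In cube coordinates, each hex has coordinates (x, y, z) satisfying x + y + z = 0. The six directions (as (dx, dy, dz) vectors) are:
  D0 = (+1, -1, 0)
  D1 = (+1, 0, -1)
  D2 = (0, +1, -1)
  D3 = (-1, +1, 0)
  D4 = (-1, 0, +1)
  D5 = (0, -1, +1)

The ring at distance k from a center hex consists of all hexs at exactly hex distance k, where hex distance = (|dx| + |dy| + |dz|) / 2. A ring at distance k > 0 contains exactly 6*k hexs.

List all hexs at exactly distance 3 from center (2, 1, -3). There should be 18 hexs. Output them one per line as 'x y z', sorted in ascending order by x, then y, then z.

Answer: -1 1 0
-1 2 -1
-1 3 -2
-1 4 -3
0 0 0
0 4 -4
1 -1 0
1 4 -5
2 -2 0
2 4 -6
3 -2 -1
3 3 -6
4 -2 -2
4 2 -6
5 -2 -3
5 -1 -4
5 0 -5
5 1 -6

Derivation:
Walk ring at distance 3 from (2, 1, -3):
Start at center + D4*3 = (-1, 1, 0)
  hex 0: (-1, 1, 0)
  hex 1: (0, 0, 0)
  hex 2: (1, -1, 0)
  hex 3: (2, -2, 0)
  hex 4: (3, -2, -1)
  hex 5: (4, -2, -2)
  hex 6: (5, -2, -3)
  hex 7: (5, -1, -4)
  hex 8: (5, 0, -5)
  hex 9: (5, 1, -6)
  hex 10: (4, 2, -6)
  hex 11: (3, 3, -6)
  hex 12: (2, 4, -6)
  hex 13: (1, 4, -5)
  hex 14: (0, 4, -4)
  hex 15: (-1, 4, -3)
  hex 16: (-1, 3, -2)
  hex 17: (-1, 2, -1)
Sorted: 18 hexes.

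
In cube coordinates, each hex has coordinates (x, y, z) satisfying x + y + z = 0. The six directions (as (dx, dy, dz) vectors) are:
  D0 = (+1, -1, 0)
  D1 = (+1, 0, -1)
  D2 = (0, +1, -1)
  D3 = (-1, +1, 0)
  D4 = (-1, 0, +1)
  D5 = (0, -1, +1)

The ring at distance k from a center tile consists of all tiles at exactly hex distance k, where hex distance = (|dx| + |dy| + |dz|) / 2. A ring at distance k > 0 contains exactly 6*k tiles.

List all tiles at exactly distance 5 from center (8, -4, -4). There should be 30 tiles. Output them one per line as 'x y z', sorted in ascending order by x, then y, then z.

Walk ring at distance 5 from (8, -4, -4):
Start at center + D4*5 = (3, -4, 1)
  hex 0: (3, -4, 1)
  hex 1: (4, -5, 1)
  hex 2: (5, -6, 1)
  hex 3: (6, -7, 1)
  hex 4: (7, -8, 1)
  hex 5: (8, -9, 1)
  hex 6: (9, -9, 0)
  hex 7: (10, -9, -1)
  hex 8: (11, -9, -2)
  hex 9: (12, -9, -3)
  hex 10: (13, -9, -4)
  hex 11: (13, -8, -5)
  hex 12: (13, -7, -6)
  hex 13: (13, -6, -7)
  hex 14: (13, -5, -8)
  hex 15: (13, -4, -9)
  hex 16: (12, -3, -9)
  hex 17: (11, -2, -9)
  hex 18: (10, -1, -9)
  hex 19: (9, 0, -9)
  hex 20: (8, 1, -9)
  hex 21: (7, 1, -8)
  hex 22: (6, 1, -7)
  hex 23: (5, 1, -6)
  hex 24: (4, 1, -5)
  hex 25: (3, 1, -4)
  hex 26: (3, 0, -3)
  hex 27: (3, -1, -2)
  hex 28: (3, -2, -1)
  hex 29: (3, -3, 0)
Sorted: 30 hexes.

Answer: 3 -4 1
3 -3 0
3 -2 -1
3 -1 -2
3 0 -3
3 1 -4
4 -5 1
4 1 -5
5 -6 1
5 1 -6
6 -7 1
6 1 -7
7 -8 1
7 1 -8
8 -9 1
8 1 -9
9 -9 0
9 0 -9
10 -9 -1
10 -1 -9
11 -9 -2
11 -2 -9
12 -9 -3
12 -3 -9
13 -9 -4
13 -8 -5
13 -7 -6
13 -6 -7
13 -5 -8
13 -4 -9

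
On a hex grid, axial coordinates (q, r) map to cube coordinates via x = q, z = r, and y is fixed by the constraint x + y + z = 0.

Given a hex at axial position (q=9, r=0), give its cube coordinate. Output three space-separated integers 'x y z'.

x = q = 9
z = r = 0
y = -x - z = -(9) - (0) = -9

Answer: 9 -9 0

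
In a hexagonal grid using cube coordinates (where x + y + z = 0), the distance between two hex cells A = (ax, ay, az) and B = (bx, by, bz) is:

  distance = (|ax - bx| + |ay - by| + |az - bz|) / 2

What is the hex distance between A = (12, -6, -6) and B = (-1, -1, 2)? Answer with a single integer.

|ax - bx| = |12 - (-1)| = 13
|ay - by| = |-6 - (-1)| = 5
|az - bz| = |-6 - 2| = 8
distance = (13 + 5 + 8) / 2 = 26 / 2 = 13

Answer: 13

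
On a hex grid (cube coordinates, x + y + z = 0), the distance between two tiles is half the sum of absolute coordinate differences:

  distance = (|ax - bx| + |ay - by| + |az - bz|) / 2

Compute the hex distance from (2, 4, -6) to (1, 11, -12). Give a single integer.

|ax - bx| = |2 - 1| = 1
|ay - by| = |4 - 11| = 7
|az - bz| = |-6 - (-12)| = 6
distance = (1 + 7 + 6) / 2 = 14 / 2 = 7

Answer: 7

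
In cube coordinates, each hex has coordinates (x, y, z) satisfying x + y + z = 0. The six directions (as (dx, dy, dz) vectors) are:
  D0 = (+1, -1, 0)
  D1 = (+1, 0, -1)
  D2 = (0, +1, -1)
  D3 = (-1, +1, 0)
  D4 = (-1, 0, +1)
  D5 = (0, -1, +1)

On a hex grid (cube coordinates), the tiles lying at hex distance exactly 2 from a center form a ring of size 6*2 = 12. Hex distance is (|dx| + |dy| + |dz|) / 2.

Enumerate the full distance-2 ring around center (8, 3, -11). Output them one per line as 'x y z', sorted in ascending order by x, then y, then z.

Answer: 6 3 -9
6 4 -10
6 5 -11
7 2 -9
7 5 -12
8 1 -9
8 5 -13
9 1 -10
9 4 -13
10 1 -11
10 2 -12
10 3 -13

Derivation:
Walk ring at distance 2 from (8, 3, -11):
Start at center + D4*2 = (6, 3, -9)
  hex 0: (6, 3, -9)
  hex 1: (7, 2, -9)
  hex 2: (8, 1, -9)
  hex 3: (9, 1, -10)
  hex 4: (10, 1, -11)
  hex 5: (10, 2, -12)
  hex 6: (10, 3, -13)
  hex 7: (9, 4, -13)
  hex 8: (8, 5, -13)
  hex 9: (7, 5, -12)
  hex 10: (6, 5, -11)
  hex 11: (6, 4, -10)
Sorted: 12 hexes.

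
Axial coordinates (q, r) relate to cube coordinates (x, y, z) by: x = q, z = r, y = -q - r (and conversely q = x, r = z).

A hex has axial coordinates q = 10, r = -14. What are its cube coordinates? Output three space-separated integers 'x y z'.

x = q = 10
z = r = -14
y = -x - z = -(10) - (-14) = 4

Answer: 10 4 -14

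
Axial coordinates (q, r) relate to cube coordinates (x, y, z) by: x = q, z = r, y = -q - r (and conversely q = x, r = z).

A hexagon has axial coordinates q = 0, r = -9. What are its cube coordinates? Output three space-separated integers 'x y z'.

Answer: 0 9 -9

Derivation:
x = q = 0
z = r = -9
y = -x - z = -(0) - (-9) = 9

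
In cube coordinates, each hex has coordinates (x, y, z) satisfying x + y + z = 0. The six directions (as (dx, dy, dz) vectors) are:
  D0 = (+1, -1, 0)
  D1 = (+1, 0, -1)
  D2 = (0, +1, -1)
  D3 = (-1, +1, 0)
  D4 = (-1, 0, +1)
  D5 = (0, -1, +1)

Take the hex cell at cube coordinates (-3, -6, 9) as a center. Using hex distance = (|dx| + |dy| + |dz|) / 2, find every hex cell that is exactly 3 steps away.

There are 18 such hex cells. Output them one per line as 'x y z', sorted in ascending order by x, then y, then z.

Answer: -6 -6 12
-6 -5 11
-6 -4 10
-6 -3 9
-5 -7 12
-5 -3 8
-4 -8 12
-4 -3 7
-3 -9 12
-3 -3 6
-2 -9 11
-2 -4 6
-1 -9 10
-1 -5 6
0 -9 9
0 -8 8
0 -7 7
0 -6 6

Derivation:
Walk ring at distance 3 from (-3, -6, 9):
Start at center + D4*3 = (-6, -6, 12)
  hex 0: (-6, -6, 12)
  hex 1: (-5, -7, 12)
  hex 2: (-4, -8, 12)
  hex 3: (-3, -9, 12)
  hex 4: (-2, -9, 11)
  hex 5: (-1, -9, 10)
  hex 6: (0, -9, 9)
  hex 7: (0, -8, 8)
  hex 8: (0, -7, 7)
  hex 9: (0, -6, 6)
  hex 10: (-1, -5, 6)
  hex 11: (-2, -4, 6)
  hex 12: (-3, -3, 6)
  hex 13: (-4, -3, 7)
  hex 14: (-5, -3, 8)
  hex 15: (-6, -3, 9)
  hex 16: (-6, -4, 10)
  hex 17: (-6, -5, 11)
Sorted: 18 hexes.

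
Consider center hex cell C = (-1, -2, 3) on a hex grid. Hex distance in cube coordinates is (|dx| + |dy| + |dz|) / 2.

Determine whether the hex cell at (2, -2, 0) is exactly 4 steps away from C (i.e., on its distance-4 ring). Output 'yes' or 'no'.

Answer: no

Derivation:
|px - cx| = |2 - (-1)| = 3
|py - cy| = |-2 - (-2)| = 0
|pz - cz| = |0 - 3| = 3
distance = (3+0+3)/2 = 6/2 = 3
radius = 4; distance != radius -> no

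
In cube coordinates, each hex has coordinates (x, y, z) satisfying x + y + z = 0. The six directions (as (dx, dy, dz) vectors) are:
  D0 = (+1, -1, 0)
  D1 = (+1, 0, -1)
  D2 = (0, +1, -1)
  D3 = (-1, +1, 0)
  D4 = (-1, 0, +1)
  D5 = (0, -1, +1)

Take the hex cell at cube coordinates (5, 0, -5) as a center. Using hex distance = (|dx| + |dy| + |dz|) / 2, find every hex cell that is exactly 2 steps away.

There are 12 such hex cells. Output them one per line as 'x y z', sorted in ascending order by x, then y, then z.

Walk ring at distance 2 from (5, 0, -5):
Start at center + D4*2 = (3, 0, -3)
  hex 0: (3, 0, -3)
  hex 1: (4, -1, -3)
  hex 2: (5, -2, -3)
  hex 3: (6, -2, -4)
  hex 4: (7, -2, -5)
  hex 5: (7, -1, -6)
  hex 6: (7, 0, -7)
  hex 7: (6, 1, -7)
  hex 8: (5, 2, -7)
  hex 9: (4, 2, -6)
  hex 10: (3, 2, -5)
  hex 11: (3, 1, -4)
Sorted: 12 hexes.

Answer: 3 0 -3
3 1 -4
3 2 -5
4 -1 -3
4 2 -6
5 -2 -3
5 2 -7
6 -2 -4
6 1 -7
7 -2 -5
7 -1 -6
7 0 -7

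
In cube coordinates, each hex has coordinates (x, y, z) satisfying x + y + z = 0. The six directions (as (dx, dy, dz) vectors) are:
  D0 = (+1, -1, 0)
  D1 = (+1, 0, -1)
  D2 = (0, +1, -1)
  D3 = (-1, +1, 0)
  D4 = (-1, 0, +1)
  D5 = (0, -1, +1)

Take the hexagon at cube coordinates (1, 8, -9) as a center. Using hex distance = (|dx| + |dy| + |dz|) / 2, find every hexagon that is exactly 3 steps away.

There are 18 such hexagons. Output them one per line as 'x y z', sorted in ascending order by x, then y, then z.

Walk ring at distance 3 from (1, 8, -9):
Start at center + D4*3 = (-2, 8, -6)
  hex 0: (-2, 8, -6)
  hex 1: (-1, 7, -6)
  hex 2: (0, 6, -6)
  hex 3: (1, 5, -6)
  hex 4: (2, 5, -7)
  hex 5: (3, 5, -8)
  hex 6: (4, 5, -9)
  hex 7: (4, 6, -10)
  hex 8: (4, 7, -11)
  hex 9: (4, 8, -12)
  hex 10: (3, 9, -12)
  hex 11: (2, 10, -12)
  hex 12: (1, 11, -12)
  hex 13: (0, 11, -11)
  hex 14: (-1, 11, -10)
  hex 15: (-2, 11, -9)
  hex 16: (-2, 10, -8)
  hex 17: (-2, 9, -7)
Sorted: 18 hexes.

Answer: -2 8 -6
-2 9 -7
-2 10 -8
-2 11 -9
-1 7 -6
-1 11 -10
0 6 -6
0 11 -11
1 5 -6
1 11 -12
2 5 -7
2 10 -12
3 5 -8
3 9 -12
4 5 -9
4 6 -10
4 7 -11
4 8 -12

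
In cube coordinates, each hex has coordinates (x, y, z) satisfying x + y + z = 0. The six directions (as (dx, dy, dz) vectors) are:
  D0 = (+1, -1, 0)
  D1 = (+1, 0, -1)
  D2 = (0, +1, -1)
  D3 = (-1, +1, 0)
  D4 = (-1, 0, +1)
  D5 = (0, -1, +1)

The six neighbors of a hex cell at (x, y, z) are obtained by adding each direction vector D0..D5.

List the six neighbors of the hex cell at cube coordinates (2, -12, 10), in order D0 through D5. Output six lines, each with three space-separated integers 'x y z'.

Answer: 3 -13 10
3 -12 9
2 -11 9
1 -11 10
1 -12 11
2 -13 11

Derivation:
Center: (2, -12, 10). Add each direction:
  D0: (2, -12, 10) + (1, -1, 0) = (3, -13, 10)
  D1: (2, -12, 10) + (1, 0, -1) = (3, -12, 9)
  D2: (2, -12, 10) + (0, 1, -1) = (2, -11, 9)
  D3: (2, -12, 10) + (-1, 1, 0) = (1, -11, 10)
  D4: (2, -12, 10) + (-1, 0, 1) = (1, -12, 11)
  D5: (2, -12, 10) + (0, -1, 1) = (2, -13, 11)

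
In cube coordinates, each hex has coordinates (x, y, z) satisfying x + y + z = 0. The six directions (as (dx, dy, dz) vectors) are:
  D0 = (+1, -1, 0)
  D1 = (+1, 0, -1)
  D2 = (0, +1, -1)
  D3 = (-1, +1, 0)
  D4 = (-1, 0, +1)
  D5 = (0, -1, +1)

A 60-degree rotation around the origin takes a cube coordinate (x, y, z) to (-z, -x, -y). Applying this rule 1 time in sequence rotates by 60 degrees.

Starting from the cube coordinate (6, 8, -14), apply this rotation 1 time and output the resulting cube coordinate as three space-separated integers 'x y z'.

Start: (6, 8, -14)
Step 1: (6, 8, -14) -> (-(-14), -(6), -(8)) = (14, -6, -8)

Answer: 14 -6 -8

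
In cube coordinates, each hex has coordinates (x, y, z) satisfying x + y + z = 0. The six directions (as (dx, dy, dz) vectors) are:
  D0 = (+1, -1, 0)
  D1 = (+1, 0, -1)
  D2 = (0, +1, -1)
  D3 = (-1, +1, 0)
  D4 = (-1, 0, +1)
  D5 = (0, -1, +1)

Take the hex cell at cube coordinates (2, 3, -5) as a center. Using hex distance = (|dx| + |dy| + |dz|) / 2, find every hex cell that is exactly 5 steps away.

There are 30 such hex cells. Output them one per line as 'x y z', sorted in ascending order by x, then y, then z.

Answer: -3 3 0
-3 4 -1
-3 5 -2
-3 6 -3
-3 7 -4
-3 8 -5
-2 2 0
-2 8 -6
-1 1 0
-1 8 -7
0 0 0
0 8 -8
1 -1 0
1 8 -9
2 -2 0
2 8 -10
3 -2 -1
3 7 -10
4 -2 -2
4 6 -10
5 -2 -3
5 5 -10
6 -2 -4
6 4 -10
7 -2 -5
7 -1 -6
7 0 -7
7 1 -8
7 2 -9
7 3 -10

Derivation:
Walk ring at distance 5 from (2, 3, -5):
Start at center + D4*5 = (-3, 3, 0)
  hex 0: (-3, 3, 0)
  hex 1: (-2, 2, 0)
  hex 2: (-1, 1, 0)
  hex 3: (0, 0, 0)
  hex 4: (1, -1, 0)
  hex 5: (2, -2, 0)
  hex 6: (3, -2, -1)
  hex 7: (4, -2, -2)
  hex 8: (5, -2, -3)
  hex 9: (6, -2, -4)
  hex 10: (7, -2, -5)
  hex 11: (7, -1, -6)
  hex 12: (7, 0, -7)
  hex 13: (7, 1, -8)
  hex 14: (7, 2, -9)
  hex 15: (7, 3, -10)
  hex 16: (6, 4, -10)
  hex 17: (5, 5, -10)
  hex 18: (4, 6, -10)
  hex 19: (3, 7, -10)
  hex 20: (2, 8, -10)
  hex 21: (1, 8, -9)
  hex 22: (0, 8, -8)
  hex 23: (-1, 8, -7)
  hex 24: (-2, 8, -6)
  hex 25: (-3, 8, -5)
  hex 26: (-3, 7, -4)
  hex 27: (-3, 6, -3)
  hex 28: (-3, 5, -2)
  hex 29: (-3, 4, -1)
Sorted: 30 hexes.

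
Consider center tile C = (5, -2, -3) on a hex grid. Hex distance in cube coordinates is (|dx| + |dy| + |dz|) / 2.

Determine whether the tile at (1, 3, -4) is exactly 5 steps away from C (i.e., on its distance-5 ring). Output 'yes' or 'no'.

Answer: yes

Derivation:
|px - cx| = |1 - 5| = 4
|py - cy| = |3 - (-2)| = 5
|pz - cz| = |-4 - (-3)| = 1
distance = (4+5+1)/2 = 10/2 = 5
radius = 5; distance == radius -> yes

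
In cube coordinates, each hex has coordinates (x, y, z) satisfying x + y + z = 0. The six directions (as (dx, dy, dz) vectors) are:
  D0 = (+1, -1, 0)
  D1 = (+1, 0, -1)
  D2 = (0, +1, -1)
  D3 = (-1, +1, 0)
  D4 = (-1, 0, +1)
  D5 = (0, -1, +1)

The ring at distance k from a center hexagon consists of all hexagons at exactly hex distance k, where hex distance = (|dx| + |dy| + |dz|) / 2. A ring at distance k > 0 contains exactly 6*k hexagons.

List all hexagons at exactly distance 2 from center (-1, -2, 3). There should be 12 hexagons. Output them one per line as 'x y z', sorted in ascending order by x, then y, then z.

Walk ring at distance 2 from (-1, -2, 3):
Start at center + D4*2 = (-3, -2, 5)
  hex 0: (-3, -2, 5)
  hex 1: (-2, -3, 5)
  hex 2: (-1, -4, 5)
  hex 3: (0, -4, 4)
  hex 4: (1, -4, 3)
  hex 5: (1, -3, 2)
  hex 6: (1, -2, 1)
  hex 7: (0, -1, 1)
  hex 8: (-1, 0, 1)
  hex 9: (-2, 0, 2)
  hex 10: (-3, 0, 3)
  hex 11: (-3, -1, 4)
Sorted: 12 hexes.

Answer: -3 -2 5
-3 -1 4
-3 0 3
-2 -3 5
-2 0 2
-1 -4 5
-1 0 1
0 -4 4
0 -1 1
1 -4 3
1 -3 2
1 -2 1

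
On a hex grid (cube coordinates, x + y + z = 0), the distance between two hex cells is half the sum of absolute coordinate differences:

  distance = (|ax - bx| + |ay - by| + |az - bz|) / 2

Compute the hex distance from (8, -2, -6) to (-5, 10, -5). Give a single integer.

Answer: 13

Derivation:
|ax - bx| = |8 - (-5)| = 13
|ay - by| = |-2 - 10| = 12
|az - bz| = |-6 - (-5)| = 1
distance = (13 + 12 + 1) / 2 = 26 / 2 = 13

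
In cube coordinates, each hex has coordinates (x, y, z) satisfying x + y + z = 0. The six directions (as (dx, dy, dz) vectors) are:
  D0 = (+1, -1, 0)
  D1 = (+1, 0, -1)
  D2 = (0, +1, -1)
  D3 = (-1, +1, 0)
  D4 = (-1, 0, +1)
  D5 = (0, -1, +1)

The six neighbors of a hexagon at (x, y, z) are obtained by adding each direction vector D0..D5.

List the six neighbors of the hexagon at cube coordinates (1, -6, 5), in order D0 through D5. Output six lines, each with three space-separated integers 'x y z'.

Answer: 2 -7 5
2 -6 4
1 -5 4
0 -5 5
0 -6 6
1 -7 6

Derivation:
Center: (1, -6, 5). Add each direction:
  D0: (1, -6, 5) + (1, -1, 0) = (2, -7, 5)
  D1: (1, -6, 5) + (1, 0, -1) = (2, -6, 4)
  D2: (1, -6, 5) + (0, 1, -1) = (1, -5, 4)
  D3: (1, -6, 5) + (-1, 1, 0) = (0, -5, 5)
  D4: (1, -6, 5) + (-1, 0, 1) = (0, -6, 6)
  D5: (1, -6, 5) + (0, -1, 1) = (1, -7, 6)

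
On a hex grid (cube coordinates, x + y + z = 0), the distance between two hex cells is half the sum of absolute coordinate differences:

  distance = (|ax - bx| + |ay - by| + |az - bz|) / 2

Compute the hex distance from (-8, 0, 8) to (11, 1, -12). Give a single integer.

|ax - bx| = |-8 - 11| = 19
|ay - by| = |0 - 1| = 1
|az - bz| = |8 - (-12)| = 20
distance = (19 + 1 + 20) / 2 = 40 / 2 = 20

Answer: 20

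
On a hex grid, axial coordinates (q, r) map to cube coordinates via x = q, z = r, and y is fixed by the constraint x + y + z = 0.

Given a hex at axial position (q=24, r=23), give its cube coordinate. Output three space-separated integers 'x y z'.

x = q = 24
z = r = 23
y = -x - z = -(24) - (23) = -47

Answer: 24 -47 23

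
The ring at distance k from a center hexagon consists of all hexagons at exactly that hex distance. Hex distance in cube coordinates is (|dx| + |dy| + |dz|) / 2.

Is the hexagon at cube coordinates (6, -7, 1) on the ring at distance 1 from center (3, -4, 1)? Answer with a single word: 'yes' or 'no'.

|px - cx| = |6 - 3| = 3
|py - cy| = |-7 - (-4)| = 3
|pz - cz| = |1 - 1| = 0
distance = (3+3+0)/2 = 6/2 = 3
radius = 1; distance != radius -> no

Answer: no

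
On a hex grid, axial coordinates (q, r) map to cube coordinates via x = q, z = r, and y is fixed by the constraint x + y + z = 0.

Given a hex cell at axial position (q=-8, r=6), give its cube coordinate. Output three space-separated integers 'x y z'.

Answer: -8 2 6

Derivation:
x = q = -8
z = r = 6
y = -x - z = -(-8) - (6) = 2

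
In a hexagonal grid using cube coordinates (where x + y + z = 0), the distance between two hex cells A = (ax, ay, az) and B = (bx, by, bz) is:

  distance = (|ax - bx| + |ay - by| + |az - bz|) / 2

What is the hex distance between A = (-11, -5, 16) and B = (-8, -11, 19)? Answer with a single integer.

Answer: 6

Derivation:
|ax - bx| = |-11 - (-8)| = 3
|ay - by| = |-5 - (-11)| = 6
|az - bz| = |16 - 19| = 3
distance = (3 + 6 + 3) / 2 = 12 / 2 = 6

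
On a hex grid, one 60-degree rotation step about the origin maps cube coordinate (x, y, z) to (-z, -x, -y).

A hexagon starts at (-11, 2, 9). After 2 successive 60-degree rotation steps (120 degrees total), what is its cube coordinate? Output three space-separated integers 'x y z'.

Start: (-11, 2, 9)
Step 1: (-11, 2, 9) -> (-(9), -(-11), -(2)) = (-9, 11, -2)
Step 2: (-9, 11, -2) -> (-(-2), -(-9), -(11)) = (2, 9, -11)

Answer: 2 9 -11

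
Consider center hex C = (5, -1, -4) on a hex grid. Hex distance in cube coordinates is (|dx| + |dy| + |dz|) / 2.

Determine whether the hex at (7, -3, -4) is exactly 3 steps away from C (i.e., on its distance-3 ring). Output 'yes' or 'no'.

|px - cx| = |7 - 5| = 2
|py - cy| = |-3 - (-1)| = 2
|pz - cz| = |-4 - (-4)| = 0
distance = (2+2+0)/2 = 4/2 = 2
radius = 3; distance != radius -> no

Answer: no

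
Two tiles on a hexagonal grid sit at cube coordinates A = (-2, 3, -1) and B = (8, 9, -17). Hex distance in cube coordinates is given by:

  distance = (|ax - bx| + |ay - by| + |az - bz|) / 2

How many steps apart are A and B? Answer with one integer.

Answer: 16

Derivation:
|ax - bx| = |-2 - 8| = 10
|ay - by| = |3 - 9| = 6
|az - bz| = |-1 - (-17)| = 16
distance = (10 + 6 + 16) / 2 = 32 / 2 = 16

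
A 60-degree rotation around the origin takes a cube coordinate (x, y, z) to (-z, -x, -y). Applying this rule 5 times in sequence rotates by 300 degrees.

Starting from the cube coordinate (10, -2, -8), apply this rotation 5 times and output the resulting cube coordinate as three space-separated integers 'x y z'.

Start: (10, -2, -8)
Step 1: (10, -2, -8) -> (-(-8), -(10), -(-2)) = (8, -10, 2)
Step 2: (8, -10, 2) -> (-(2), -(8), -(-10)) = (-2, -8, 10)
Step 3: (-2, -8, 10) -> (-(10), -(-2), -(-8)) = (-10, 2, 8)
Step 4: (-10, 2, 8) -> (-(8), -(-10), -(2)) = (-8, 10, -2)
Step 5: (-8, 10, -2) -> (-(-2), -(-8), -(10)) = (2, 8, -10)

Answer: 2 8 -10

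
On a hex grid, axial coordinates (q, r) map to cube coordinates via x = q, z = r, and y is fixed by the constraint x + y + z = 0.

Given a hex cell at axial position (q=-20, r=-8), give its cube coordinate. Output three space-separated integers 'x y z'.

Answer: -20 28 -8

Derivation:
x = q = -20
z = r = -8
y = -x - z = -(-20) - (-8) = 28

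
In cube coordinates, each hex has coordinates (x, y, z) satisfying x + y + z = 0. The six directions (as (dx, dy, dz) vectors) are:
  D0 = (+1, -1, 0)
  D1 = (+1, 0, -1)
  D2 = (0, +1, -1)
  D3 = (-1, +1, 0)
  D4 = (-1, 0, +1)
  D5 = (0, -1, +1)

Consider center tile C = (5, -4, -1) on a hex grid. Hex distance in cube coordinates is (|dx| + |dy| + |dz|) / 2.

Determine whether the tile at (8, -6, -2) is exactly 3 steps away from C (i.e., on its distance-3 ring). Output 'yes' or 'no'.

Answer: yes

Derivation:
|px - cx| = |8 - 5| = 3
|py - cy| = |-6 - (-4)| = 2
|pz - cz| = |-2 - (-1)| = 1
distance = (3+2+1)/2 = 6/2 = 3
radius = 3; distance == radius -> yes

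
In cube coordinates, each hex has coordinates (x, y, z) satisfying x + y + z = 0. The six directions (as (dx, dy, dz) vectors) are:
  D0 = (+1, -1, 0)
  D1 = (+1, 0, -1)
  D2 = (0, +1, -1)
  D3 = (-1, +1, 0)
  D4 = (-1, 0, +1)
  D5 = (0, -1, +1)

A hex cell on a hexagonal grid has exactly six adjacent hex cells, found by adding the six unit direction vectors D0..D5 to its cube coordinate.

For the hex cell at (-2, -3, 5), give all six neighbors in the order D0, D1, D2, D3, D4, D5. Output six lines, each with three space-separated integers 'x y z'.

Center: (-2, -3, 5). Add each direction:
  D0: (-2, -3, 5) + (1, -1, 0) = (-1, -4, 5)
  D1: (-2, -3, 5) + (1, 0, -1) = (-1, -3, 4)
  D2: (-2, -3, 5) + (0, 1, -1) = (-2, -2, 4)
  D3: (-2, -3, 5) + (-1, 1, 0) = (-3, -2, 5)
  D4: (-2, -3, 5) + (-1, 0, 1) = (-3, -3, 6)
  D5: (-2, -3, 5) + (0, -1, 1) = (-2, -4, 6)

Answer: -1 -4 5
-1 -3 4
-2 -2 4
-3 -2 5
-3 -3 6
-2 -4 6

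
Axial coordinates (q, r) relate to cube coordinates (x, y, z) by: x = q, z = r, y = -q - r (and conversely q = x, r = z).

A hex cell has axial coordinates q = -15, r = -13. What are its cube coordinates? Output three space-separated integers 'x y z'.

x = q = -15
z = r = -13
y = -x - z = -(-15) - (-13) = 28

Answer: -15 28 -13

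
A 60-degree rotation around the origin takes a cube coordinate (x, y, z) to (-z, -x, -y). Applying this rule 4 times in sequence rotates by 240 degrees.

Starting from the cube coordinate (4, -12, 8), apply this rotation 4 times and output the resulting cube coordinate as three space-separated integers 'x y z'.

Start: (4, -12, 8)
Step 1: (4, -12, 8) -> (-(8), -(4), -(-12)) = (-8, -4, 12)
Step 2: (-8, -4, 12) -> (-(12), -(-8), -(-4)) = (-12, 8, 4)
Step 3: (-12, 8, 4) -> (-(4), -(-12), -(8)) = (-4, 12, -8)
Step 4: (-4, 12, -8) -> (-(-8), -(-4), -(12)) = (8, 4, -12)

Answer: 8 4 -12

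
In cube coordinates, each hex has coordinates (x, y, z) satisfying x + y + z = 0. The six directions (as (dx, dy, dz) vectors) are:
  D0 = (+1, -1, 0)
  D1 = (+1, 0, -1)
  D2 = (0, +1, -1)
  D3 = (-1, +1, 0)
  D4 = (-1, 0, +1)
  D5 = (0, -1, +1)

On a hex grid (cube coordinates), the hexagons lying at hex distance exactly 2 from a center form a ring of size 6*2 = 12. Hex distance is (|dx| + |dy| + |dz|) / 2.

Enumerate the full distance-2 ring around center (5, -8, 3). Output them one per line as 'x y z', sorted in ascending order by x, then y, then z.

Answer: 3 -8 5
3 -7 4
3 -6 3
4 -9 5
4 -6 2
5 -10 5
5 -6 1
6 -10 4
6 -7 1
7 -10 3
7 -9 2
7 -8 1

Derivation:
Walk ring at distance 2 from (5, -8, 3):
Start at center + D4*2 = (3, -8, 5)
  hex 0: (3, -8, 5)
  hex 1: (4, -9, 5)
  hex 2: (5, -10, 5)
  hex 3: (6, -10, 4)
  hex 4: (7, -10, 3)
  hex 5: (7, -9, 2)
  hex 6: (7, -8, 1)
  hex 7: (6, -7, 1)
  hex 8: (5, -6, 1)
  hex 9: (4, -6, 2)
  hex 10: (3, -6, 3)
  hex 11: (3, -7, 4)
Sorted: 12 hexes.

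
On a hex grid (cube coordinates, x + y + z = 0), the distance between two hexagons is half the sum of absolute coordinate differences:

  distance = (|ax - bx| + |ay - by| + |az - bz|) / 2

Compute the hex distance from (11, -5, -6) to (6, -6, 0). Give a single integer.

Answer: 6

Derivation:
|ax - bx| = |11 - 6| = 5
|ay - by| = |-5 - (-6)| = 1
|az - bz| = |-6 - 0| = 6
distance = (5 + 1 + 6) / 2 = 12 / 2 = 6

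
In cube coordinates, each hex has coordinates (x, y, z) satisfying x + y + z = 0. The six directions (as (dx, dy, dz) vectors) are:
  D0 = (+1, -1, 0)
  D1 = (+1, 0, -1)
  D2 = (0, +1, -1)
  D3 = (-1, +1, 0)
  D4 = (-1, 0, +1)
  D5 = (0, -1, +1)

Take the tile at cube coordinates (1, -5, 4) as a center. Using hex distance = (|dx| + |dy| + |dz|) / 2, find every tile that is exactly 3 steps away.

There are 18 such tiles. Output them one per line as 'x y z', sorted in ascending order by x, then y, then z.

Walk ring at distance 3 from (1, -5, 4):
Start at center + D4*3 = (-2, -5, 7)
  hex 0: (-2, -5, 7)
  hex 1: (-1, -6, 7)
  hex 2: (0, -7, 7)
  hex 3: (1, -8, 7)
  hex 4: (2, -8, 6)
  hex 5: (3, -8, 5)
  hex 6: (4, -8, 4)
  hex 7: (4, -7, 3)
  hex 8: (4, -6, 2)
  hex 9: (4, -5, 1)
  hex 10: (3, -4, 1)
  hex 11: (2, -3, 1)
  hex 12: (1, -2, 1)
  hex 13: (0, -2, 2)
  hex 14: (-1, -2, 3)
  hex 15: (-2, -2, 4)
  hex 16: (-2, -3, 5)
  hex 17: (-2, -4, 6)
Sorted: 18 hexes.

Answer: -2 -5 7
-2 -4 6
-2 -3 5
-2 -2 4
-1 -6 7
-1 -2 3
0 -7 7
0 -2 2
1 -8 7
1 -2 1
2 -8 6
2 -3 1
3 -8 5
3 -4 1
4 -8 4
4 -7 3
4 -6 2
4 -5 1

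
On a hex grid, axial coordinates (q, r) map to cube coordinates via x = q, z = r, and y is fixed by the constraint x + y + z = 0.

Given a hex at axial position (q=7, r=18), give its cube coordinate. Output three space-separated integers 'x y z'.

Answer: 7 -25 18

Derivation:
x = q = 7
z = r = 18
y = -x - z = -(7) - (18) = -25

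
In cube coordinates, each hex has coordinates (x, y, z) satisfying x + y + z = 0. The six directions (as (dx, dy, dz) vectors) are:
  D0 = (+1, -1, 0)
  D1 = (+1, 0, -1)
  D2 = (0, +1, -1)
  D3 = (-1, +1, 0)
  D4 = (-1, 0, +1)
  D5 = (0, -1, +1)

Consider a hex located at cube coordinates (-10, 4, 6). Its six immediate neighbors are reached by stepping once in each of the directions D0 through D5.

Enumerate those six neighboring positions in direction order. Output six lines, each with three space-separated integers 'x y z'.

Center: (-10, 4, 6). Add each direction:
  D0: (-10, 4, 6) + (1, -1, 0) = (-9, 3, 6)
  D1: (-10, 4, 6) + (1, 0, -1) = (-9, 4, 5)
  D2: (-10, 4, 6) + (0, 1, -1) = (-10, 5, 5)
  D3: (-10, 4, 6) + (-1, 1, 0) = (-11, 5, 6)
  D4: (-10, 4, 6) + (-1, 0, 1) = (-11, 4, 7)
  D5: (-10, 4, 6) + (0, -1, 1) = (-10, 3, 7)

Answer: -9 3 6
-9 4 5
-10 5 5
-11 5 6
-11 4 7
-10 3 7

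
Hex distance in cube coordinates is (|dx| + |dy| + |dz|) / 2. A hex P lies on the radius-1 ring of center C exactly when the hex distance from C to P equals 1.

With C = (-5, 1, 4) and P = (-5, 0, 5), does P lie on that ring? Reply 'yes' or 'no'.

Answer: yes

Derivation:
|px - cx| = |-5 - (-5)| = 0
|py - cy| = |0 - 1| = 1
|pz - cz| = |5 - 4| = 1
distance = (0+1+1)/2 = 2/2 = 1
radius = 1; distance == radius -> yes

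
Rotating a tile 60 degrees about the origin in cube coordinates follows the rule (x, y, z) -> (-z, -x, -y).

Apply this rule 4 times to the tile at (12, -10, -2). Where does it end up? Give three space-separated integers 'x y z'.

Answer: -2 12 -10

Derivation:
Start: (12, -10, -2)
Step 1: (12, -10, -2) -> (-(-2), -(12), -(-10)) = (2, -12, 10)
Step 2: (2, -12, 10) -> (-(10), -(2), -(-12)) = (-10, -2, 12)
Step 3: (-10, -2, 12) -> (-(12), -(-10), -(-2)) = (-12, 10, 2)
Step 4: (-12, 10, 2) -> (-(2), -(-12), -(10)) = (-2, 12, -10)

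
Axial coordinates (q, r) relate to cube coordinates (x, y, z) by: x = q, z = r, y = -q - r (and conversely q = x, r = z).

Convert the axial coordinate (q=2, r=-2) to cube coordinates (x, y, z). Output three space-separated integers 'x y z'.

x = q = 2
z = r = -2
y = -x - z = -(2) - (-2) = 0

Answer: 2 0 -2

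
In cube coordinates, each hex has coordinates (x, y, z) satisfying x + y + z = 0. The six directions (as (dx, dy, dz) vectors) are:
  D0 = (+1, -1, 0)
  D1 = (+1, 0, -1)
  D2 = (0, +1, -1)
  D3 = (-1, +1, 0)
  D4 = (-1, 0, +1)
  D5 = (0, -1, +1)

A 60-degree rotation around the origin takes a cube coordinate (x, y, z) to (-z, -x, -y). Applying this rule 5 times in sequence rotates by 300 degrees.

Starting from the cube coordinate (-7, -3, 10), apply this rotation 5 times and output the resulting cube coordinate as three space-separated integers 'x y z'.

Answer: 3 -10 7

Derivation:
Start: (-7, -3, 10)
Step 1: (-7, -3, 10) -> (-(10), -(-7), -(-3)) = (-10, 7, 3)
Step 2: (-10, 7, 3) -> (-(3), -(-10), -(7)) = (-3, 10, -7)
Step 3: (-3, 10, -7) -> (-(-7), -(-3), -(10)) = (7, 3, -10)
Step 4: (7, 3, -10) -> (-(-10), -(7), -(3)) = (10, -7, -3)
Step 5: (10, -7, -3) -> (-(-3), -(10), -(-7)) = (3, -10, 7)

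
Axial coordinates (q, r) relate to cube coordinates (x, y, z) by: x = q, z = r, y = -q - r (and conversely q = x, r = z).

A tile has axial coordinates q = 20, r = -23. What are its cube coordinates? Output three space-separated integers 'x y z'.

Answer: 20 3 -23

Derivation:
x = q = 20
z = r = -23
y = -x - z = -(20) - (-23) = 3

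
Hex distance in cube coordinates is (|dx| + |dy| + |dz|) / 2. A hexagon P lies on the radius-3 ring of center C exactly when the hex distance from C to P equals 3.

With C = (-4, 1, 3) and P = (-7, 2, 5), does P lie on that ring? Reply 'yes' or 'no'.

Answer: yes

Derivation:
|px - cx| = |-7 - (-4)| = 3
|py - cy| = |2 - 1| = 1
|pz - cz| = |5 - 3| = 2
distance = (3+1+2)/2 = 6/2 = 3
radius = 3; distance == radius -> yes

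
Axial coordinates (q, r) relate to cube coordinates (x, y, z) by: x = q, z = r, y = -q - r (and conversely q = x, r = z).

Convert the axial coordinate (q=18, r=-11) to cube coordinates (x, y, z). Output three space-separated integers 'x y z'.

x = q = 18
z = r = -11
y = -x - z = -(18) - (-11) = -7

Answer: 18 -7 -11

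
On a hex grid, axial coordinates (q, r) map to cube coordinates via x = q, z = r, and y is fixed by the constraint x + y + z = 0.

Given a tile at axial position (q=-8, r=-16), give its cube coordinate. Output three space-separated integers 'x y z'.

Answer: -8 24 -16

Derivation:
x = q = -8
z = r = -16
y = -x - z = -(-8) - (-16) = 24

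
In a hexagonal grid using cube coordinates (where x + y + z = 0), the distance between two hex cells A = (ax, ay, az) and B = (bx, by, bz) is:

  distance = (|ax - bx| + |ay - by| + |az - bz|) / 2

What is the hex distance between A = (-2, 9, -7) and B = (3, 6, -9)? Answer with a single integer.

Answer: 5

Derivation:
|ax - bx| = |-2 - 3| = 5
|ay - by| = |9 - 6| = 3
|az - bz| = |-7 - (-9)| = 2
distance = (5 + 3 + 2) / 2 = 10 / 2 = 5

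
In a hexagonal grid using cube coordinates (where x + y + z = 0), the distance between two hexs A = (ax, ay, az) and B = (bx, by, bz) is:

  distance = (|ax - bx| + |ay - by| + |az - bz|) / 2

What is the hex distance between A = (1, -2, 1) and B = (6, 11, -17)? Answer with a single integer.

|ax - bx| = |1 - 6| = 5
|ay - by| = |-2 - 11| = 13
|az - bz| = |1 - (-17)| = 18
distance = (5 + 13 + 18) / 2 = 36 / 2 = 18

Answer: 18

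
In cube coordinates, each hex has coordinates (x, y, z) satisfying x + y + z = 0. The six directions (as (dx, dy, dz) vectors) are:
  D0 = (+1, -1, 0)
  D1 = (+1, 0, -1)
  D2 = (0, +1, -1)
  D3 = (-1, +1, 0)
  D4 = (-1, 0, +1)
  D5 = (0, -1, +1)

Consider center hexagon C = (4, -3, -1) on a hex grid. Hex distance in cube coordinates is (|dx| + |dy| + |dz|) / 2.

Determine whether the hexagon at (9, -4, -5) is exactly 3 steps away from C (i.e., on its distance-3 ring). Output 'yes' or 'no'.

|px - cx| = |9 - 4| = 5
|py - cy| = |-4 - (-3)| = 1
|pz - cz| = |-5 - (-1)| = 4
distance = (5+1+4)/2 = 10/2 = 5
radius = 3; distance != radius -> no

Answer: no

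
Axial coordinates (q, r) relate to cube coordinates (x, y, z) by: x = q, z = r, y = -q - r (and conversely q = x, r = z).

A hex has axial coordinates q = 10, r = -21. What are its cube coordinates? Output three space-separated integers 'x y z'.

x = q = 10
z = r = -21
y = -x - z = -(10) - (-21) = 11

Answer: 10 11 -21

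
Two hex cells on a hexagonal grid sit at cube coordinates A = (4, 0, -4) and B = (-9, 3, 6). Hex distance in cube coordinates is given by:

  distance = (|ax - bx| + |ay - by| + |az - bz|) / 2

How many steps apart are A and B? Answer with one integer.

|ax - bx| = |4 - (-9)| = 13
|ay - by| = |0 - 3| = 3
|az - bz| = |-4 - 6| = 10
distance = (13 + 3 + 10) / 2 = 26 / 2 = 13

Answer: 13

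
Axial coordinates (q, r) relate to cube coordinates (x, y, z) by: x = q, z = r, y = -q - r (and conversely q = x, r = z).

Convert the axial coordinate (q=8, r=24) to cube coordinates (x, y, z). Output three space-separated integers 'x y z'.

x = q = 8
z = r = 24
y = -x - z = -(8) - (24) = -32

Answer: 8 -32 24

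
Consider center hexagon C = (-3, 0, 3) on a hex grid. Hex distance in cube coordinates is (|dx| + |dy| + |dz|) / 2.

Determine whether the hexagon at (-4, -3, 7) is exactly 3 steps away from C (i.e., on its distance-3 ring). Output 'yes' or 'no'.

|px - cx| = |-4 - (-3)| = 1
|py - cy| = |-3 - 0| = 3
|pz - cz| = |7 - 3| = 4
distance = (1+3+4)/2 = 8/2 = 4
radius = 3; distance != radius -> no

Answer: no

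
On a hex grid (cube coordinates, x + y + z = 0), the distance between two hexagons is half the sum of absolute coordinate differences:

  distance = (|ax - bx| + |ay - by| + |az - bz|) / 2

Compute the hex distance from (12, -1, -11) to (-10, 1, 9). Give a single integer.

Answer: 22

Derivation:
|ax - bx| = |12 - (-10)| = 22
|ay - by| = |-1 - 1| = 2
|az - bz| = |-11 - 9| = 20
distance = (22 + 2 + 20) / 2 = 44 / 2 = 22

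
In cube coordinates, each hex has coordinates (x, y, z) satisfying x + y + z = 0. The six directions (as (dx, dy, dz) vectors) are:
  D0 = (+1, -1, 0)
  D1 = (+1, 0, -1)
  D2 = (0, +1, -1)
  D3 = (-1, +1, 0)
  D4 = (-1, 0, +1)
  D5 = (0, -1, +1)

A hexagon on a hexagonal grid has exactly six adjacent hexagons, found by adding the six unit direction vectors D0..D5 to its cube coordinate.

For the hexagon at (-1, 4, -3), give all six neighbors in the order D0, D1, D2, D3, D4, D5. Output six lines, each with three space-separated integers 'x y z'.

Center: (-1, 4, -3). Add each direction:
  D0: (-1, 4, -3) + (1, -1, 0) = (0, 3, -3)
  D1: (-1, 4, -3) + (1, 0, -1) = (0, 4, -4)
  D2: (-1, 4, -3) + (0, 1, -1) = (-1, 5, -4)
  D3: (-1, 4, -3) + (-1, 1, 0) = (-2, 5, -3)
  D4: (-1, 4, -3) + (-1, 0, 1) = (-2, 4, -2)
  D5: (-1, 4, -3) + (0, -1, 1) = (-1, 3, -2)

Answer: 0 3 -3
0 4 -4
-1 5 -4
-2 5 -3
-2 4 -2
-1 3 -2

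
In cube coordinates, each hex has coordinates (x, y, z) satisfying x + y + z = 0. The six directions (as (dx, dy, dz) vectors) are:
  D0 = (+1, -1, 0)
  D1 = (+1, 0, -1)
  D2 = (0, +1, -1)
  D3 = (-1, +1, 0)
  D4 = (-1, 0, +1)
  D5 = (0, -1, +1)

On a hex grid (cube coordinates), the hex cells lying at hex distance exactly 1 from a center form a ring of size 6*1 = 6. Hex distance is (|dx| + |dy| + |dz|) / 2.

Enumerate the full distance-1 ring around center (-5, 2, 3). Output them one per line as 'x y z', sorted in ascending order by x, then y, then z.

Answer: -6 2 4
-6 3 3
-5 1 4
-5 3 2
-4 1 3
-4 2 2

Derivation:
Walk ring at distance 1 from (-5, 2, 3):
Start at center + D4*1 = (-6, 2, 4)
  hex 0: (-6, 2, 4)
  hex 1: (-5, 1, 4)
  hex 2: (-4, 1, 3)
  hex 3: (-4, 2, 2)
  hex 4: (-5, 3, 2)
  hex 5: (-6, 3, 3)
Sorted: 6 hexes.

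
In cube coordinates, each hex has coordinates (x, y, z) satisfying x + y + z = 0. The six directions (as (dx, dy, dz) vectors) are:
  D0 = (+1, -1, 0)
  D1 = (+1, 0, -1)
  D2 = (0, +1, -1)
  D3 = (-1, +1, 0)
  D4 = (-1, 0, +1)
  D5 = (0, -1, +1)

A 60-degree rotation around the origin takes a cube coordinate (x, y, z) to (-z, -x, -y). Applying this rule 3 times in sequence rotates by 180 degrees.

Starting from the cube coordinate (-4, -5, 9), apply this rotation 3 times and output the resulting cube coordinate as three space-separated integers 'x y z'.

Answer: 4 5 -9

Derivation:
Start: (-4, -5, 9)
Step 1: (-4, -5, 9) -> (-(9), -(-4), -(-5)) = (-9, 4, 5)
Step 2: (-9, 4, 5) -> (-(5), -(-9), -(4)) = (-5, 9, -4)
Step 3: (-5, 9, -4) -> (-(-4), -(-5), -(9)) = (4, 5, -9)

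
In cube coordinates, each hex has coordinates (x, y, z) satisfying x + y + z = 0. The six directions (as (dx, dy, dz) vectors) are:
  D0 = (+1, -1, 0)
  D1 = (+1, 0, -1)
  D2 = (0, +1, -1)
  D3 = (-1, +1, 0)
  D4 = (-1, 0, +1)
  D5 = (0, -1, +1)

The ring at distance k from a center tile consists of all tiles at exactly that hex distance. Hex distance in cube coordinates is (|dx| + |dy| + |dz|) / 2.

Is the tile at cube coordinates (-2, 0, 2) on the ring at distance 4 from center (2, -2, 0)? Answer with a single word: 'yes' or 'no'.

Answer: yes

Derivation:
|px - cx| = |-2 - 2| = 4
|py - cy| = |0 - (-2)| = 2
|pz - cz| = |2 - 0| = 2
distance = (4+2+2)/2 = 8/2 = 4
radius = 4; distance == radius -> yes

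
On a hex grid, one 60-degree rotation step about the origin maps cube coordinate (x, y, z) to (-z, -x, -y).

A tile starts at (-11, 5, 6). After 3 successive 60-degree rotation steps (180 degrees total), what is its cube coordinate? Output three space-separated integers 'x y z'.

Start: (-11, 5, 6)
Step 1: (-11, 5, 6) -> (-(6), -(-11), -(5)) = (-6, 11, -5)
Step 2: (-6, 11, -5) -> (-(-5), -(-6), -(11)) = (5, 6, -11)
Step 3: (5, 6, -11) -> (-(-11), -(5), -(6)) = (11, -5, -6)

Answer: 11 -5 -6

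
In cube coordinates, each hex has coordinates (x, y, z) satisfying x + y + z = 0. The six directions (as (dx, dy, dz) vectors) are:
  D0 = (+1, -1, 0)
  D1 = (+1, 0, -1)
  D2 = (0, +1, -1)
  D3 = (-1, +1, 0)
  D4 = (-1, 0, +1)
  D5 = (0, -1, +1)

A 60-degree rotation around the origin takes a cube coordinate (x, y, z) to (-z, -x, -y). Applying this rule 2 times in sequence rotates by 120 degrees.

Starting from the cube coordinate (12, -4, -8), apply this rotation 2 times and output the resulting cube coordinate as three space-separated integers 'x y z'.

Answer: -4 -8 12

Derivation:
Start: (12, -4, -8)
Step 1: (12, -4, -8) -> (-(-8), -(12), -(-4)) = (8, -12, 4)
Step 2: (8, -12, 4) -> (-(4), -(8), -(-12)) = (-4, -8, 12)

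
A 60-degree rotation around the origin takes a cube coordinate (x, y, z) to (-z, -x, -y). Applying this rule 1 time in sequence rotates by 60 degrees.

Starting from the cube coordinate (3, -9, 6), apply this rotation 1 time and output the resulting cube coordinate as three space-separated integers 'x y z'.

Start: (3, -9, 6)
Step 1: (3, -9, 6) -> (-(6), -(3), -(-9)) = (-6, -3, 9)

Answer: -6 -3 9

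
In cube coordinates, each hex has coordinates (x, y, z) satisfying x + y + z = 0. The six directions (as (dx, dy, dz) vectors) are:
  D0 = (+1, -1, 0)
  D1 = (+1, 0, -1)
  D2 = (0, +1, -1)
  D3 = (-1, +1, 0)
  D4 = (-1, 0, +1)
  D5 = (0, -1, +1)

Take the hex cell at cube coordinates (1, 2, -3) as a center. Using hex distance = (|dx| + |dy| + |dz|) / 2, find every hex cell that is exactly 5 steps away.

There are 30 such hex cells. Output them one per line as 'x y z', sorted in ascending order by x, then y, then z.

Answer: -4 2 2
-4 3 1
-4 4 0
-4 5 -1
-4 6 -2
-4 7 -3
-3 1 2
-3 7 -4
-2 0 2
-2 7 -5
-1 -1 2
-1 7 -6
0 -2 2
0 7 -7
1 -3 2
1 7 -8
2 -3 1
2 6 -8
3 -3 0
3 5 -8
4 -3 -1
4 4 -8
5 -3 -2
5 3 -8
6 -3 -3
6 -2 -4
6 -1 -5
6 0 -6
6 1 -7
6 2 -8

Derivation:
Walk ring at distance 5 from (1, 2, -3):
Start at center + D4*5 = (-4, 2, 2)
  hex 0: (-4, 2, 2)
  hex 1: (-3, 1, 2)
  hex 2: (-2, 0, 2)
  hex 3: (-1, -1, 2)
  hex 4: (0, -2, 2)
  hex 5: (1, -3, 2)
  hex 6: (2, -3, 1)
  hex 7: (3, -3, 0)
  hex 8: (4, -3, -1)
  hex 9: (5, -3, -2)
  hex 10: (6, -3, -3)
  hex 11: (6, -2, -4)
  hex 12: (6, -1, -5)
  hex 13: (6, 0, -6)
  hex 14: (6, 1, -7)
  hex 15: (6, 2, -8)
  hex 16: (5, 3, -8)
  hex 17: (4, 4, -8)
  hex 18: (3, 5, -8)
  hex 19: (2, 6, -8)
  hex 20: (1, 7, -8)
  hex 21: (0, 7, -7)
  hex 22: (-1, 7, -6)
  hex 23: (-2, 7, -5)
  hex 24: (-3, 7, -4)
  hex 25: (-4, 7, -3)
  hex 26: (-4, 6, -2)
  hex 27: (-4, 5, -1)
  hex 28: (-4, 4, 0)
  hex 29: (-4, 3, 1)
Sorted: 30 hexes.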